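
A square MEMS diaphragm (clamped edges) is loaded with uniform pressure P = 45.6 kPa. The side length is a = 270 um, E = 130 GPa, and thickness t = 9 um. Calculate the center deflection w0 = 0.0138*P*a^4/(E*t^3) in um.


Step 1: Convert pressure to compatible units (E is in GPa, so P in GPa).
P = 45.6 kPa = 45.6e-6 GPa
Step 2: Compute numerator: 0.0138 * P * a^4.
a^4 = 270^4 = 5314410000
numerator = 0.0138 * 45.6e-6 * 5314410000 = 3.3443e+03
Step 3: Compute denominator: E * t^3 = 130 * 9^3 = 94770
Step 4: w0 = numerator / denominator = 3.3443e+03 / 94770 = 0.0353 um


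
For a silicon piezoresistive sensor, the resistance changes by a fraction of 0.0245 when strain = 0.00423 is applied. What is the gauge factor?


Step 1: Identify values.
dR/R = 0.0245, strain = 0.00423
Step 2: GF = (dR/R) / strain = 0.0245 / 0.00423
GF = 5.8


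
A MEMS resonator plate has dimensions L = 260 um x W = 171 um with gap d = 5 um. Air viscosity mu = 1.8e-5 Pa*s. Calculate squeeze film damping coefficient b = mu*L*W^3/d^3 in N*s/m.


Step 1: Convert to SI.
L = 260e-6 m, W = 171e-6 m, d = 5e-6 m
Step 2: W^3 = (171e-6)^3 = 5.00e-12 m^3
Step 3: d^3 = (5e-6)^3 = 1.25e-16 m^3
Step 4: b = 1.8e-5 * 260e-6 * 5.00e-12 / 1.25e-16
b = 1.87e-04 N*s/m


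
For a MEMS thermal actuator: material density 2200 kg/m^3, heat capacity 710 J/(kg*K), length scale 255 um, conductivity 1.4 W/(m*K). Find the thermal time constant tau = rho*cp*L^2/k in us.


Step 1: Convert L to m: L = 255e-6 m
Step 2: L^2 = (255e-6)^2 = 6.5025e-08 m^2
Step 3: tau = 2200 * 710 * 6.5025e-08 / 1.4 = 7.254932143e-02 s
Step 4: Convert to microseconds (multiply by 1e6).
tau = 72549.321 us


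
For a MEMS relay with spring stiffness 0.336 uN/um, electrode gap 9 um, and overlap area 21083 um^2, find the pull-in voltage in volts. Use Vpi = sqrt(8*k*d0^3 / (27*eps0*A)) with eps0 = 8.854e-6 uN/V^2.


Step 1: Compute numerator: 8 * k * d0^3 = 8 * 0.336 * 9^3 = 1959.552
Step 2: Compute denominator: 27 * eps0 * A = 27 * 8.854e-6 * 21083 = 5.04006
Step 3: Vpi = sqrt(1959.552 / 5.04006)
Vpi = 19.72 V


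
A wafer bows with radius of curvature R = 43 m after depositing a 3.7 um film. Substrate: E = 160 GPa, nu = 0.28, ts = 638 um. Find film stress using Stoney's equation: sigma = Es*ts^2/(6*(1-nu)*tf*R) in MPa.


Step 1: Compute numerator: Es * ts^2 = 160 * 638^2 = 65127040 (GPa*um^2)
Step 2: Compute denominator (R in um): 6*(1-nu)*tf*R = 6*0.72*3.7*43e6 = 687312000.0 (um^2)
Step 3: sigma (GPa) = 65127040 / 687312000.0 = 9.4756e-02 GPa
Step 4: Convert to MPa (x1000): sigma = 94.8 MPa


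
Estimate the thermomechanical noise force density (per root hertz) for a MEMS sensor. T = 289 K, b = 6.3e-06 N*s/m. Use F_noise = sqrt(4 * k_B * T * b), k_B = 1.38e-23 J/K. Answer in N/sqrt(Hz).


Step 1: Compute 4 * k_B * T * b
= 4 * 1.38e-23 * 289 * 6.3e-06
= 1.0050e-25 N^2/Hz
Step 2: F_noise = sqrt(1.0050e-25)
F_noise = 3.17e-13 N/sqrt(Hz)


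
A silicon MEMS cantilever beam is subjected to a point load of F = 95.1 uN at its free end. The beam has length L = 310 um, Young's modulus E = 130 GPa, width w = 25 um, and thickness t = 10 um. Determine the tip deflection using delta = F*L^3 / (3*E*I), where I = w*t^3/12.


Step 1: Calculate the second moment of area.
I = w * t^3 / 12 = 25 * 10^3 / 12 = 2083.3333 um^4
Step 2: Convert E to consistent units (1 GPa = 1000 uN/um^2).
E = 130 GPa = 130000 uN/um^2
Step 3: Calculate tip deflection.
delta = F * L^3 / (3 * E * I)
delta = 95.1 * 310^3 / (3 * 130000 * 2083.3333)
delta = 3.4869 um


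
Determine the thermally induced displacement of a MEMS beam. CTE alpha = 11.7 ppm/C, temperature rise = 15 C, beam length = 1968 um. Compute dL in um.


Step 1: Convert CTE: alpha = 11.7 ppm/C = 11.7e-6 /C
Step 2: dL = 11.7e-6 * 15 * 1968
dL = 0.3454 um


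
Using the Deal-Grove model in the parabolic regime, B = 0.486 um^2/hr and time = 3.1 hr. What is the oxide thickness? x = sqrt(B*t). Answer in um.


Step 1: Compute B*t = 0.486 * 3.1 = 1.5066
Step 2: x = sqrt(1.5066)
x = 1.227 um


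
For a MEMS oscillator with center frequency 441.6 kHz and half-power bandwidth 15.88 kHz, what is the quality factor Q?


Step 1: Q = f0 / bandwidth
Step 2: Q = 441.6 / 15.88
Q = 27.8


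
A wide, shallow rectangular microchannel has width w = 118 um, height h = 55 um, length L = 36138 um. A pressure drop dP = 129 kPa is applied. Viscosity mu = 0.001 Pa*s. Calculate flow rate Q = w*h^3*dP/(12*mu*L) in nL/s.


Step 1: Convert all dimensions to SI (meters).
w = 118e-6 m, h = 55e-6 m, L = 36138e-6 m, dP = 129e3 Pa
Step 2: Q = w * h^3 * dP / (12 * mu * L)
Q = 118e-6 * (55e-6)^3 * 129e3 / (12 * 0.001 * 36138e-6) = 5.84002124e-09 m^3/s
Step 3: Convert Q from m^3/s to nL/s (1 m^3 = 1e12 nL, so multiply by 1e12).
Q = 5840.021 nL/s


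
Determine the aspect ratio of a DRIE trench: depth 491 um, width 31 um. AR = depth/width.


Step 1: AR = depth / width
Step 2: AR = 491 / 31
AR = 15.8


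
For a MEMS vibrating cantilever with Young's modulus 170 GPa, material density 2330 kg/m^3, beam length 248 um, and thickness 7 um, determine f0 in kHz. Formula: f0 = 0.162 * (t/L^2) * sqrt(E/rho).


Step 1: Convert units to SI.
t_SI = 7e-6 m, L_SI = 248e-6 m
Step 2: Calculate sqrt(E/rho).
sqrt(170e9 / 2330) = 8541.74 m/s
Step 3: Compute f0.
f0 = 0.162 * 7e-6 / (248e-6)^2 * 8541.74 = 157491.1 Hz = 157.49 kHz


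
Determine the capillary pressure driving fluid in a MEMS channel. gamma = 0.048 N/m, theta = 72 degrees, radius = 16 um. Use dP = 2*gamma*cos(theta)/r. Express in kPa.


Step 1: cos(72 deg) = 0.309
Step 2: Convert r to m: r = 16e-6 m
Step 3: dP = 2 * 0.048 * 0.309 / 16e-6 = 1854.0 Pa
Step 4: Convert Pa to kPa (divide by 1000).
dP = 1.85 kPa


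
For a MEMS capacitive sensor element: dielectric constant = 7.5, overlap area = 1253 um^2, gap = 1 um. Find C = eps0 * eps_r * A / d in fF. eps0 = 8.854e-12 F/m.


Step 1: Convert area to m^2: A = 1253e-12 m^2
Step 2: Convert gap to m: d = 1e-6 m
Step 3: C = eps0 * eps_r * A / d
C = 8.854e-12 * 7.5 * 1253e-12 / 1e-6
Step 4: Convert to fF (multiply by 1e15).
C = 83.21 fF


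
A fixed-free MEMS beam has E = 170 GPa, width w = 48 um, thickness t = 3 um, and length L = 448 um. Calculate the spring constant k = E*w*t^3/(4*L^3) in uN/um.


Step 1: Convert E to consistent units (1 GPa = 1000 uN/um^2).
E = 170 GPa = 170000 uN/um^2
Step 2: Compute t^3 = 3^3 = 27
Step 3: Compute L^3 = 448^3 = 89915392
Step 4: k = 170000 * 48 * 27 / (4 * 89915392)
k = 0.6126 uN/um


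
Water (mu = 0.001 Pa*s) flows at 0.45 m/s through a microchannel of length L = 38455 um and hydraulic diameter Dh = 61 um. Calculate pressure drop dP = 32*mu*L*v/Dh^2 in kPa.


Step 1: Convert to SI: L = 38455e-6 m, Dh = 61e-6 m
Step 2: dP = 32 * 0.001 * 38455e-6 * 0.45 / (61e-6)^2
Step 3: dP = 148818.06 Pa
Step 4: Convert to kPa: dP = 148.82 kPa


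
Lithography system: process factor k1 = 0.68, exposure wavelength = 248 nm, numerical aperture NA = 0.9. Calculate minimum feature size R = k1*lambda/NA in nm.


Step 1: Identify values: k1 = 0.68, lambda = 248 nm, NA = 0.9
Step 2: R = k1 * lambda / NA
R = 0.68 * 248 / 0.9
R = 187.4 nm


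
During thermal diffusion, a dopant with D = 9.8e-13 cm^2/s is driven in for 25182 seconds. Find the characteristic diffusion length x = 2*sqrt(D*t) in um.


Step 1: Compute D*t = 9.8e-13 * 25182 = 2.467836e-08 cm^2
Step 2: sqrt(D*t) = 1.57093e-04 cm
Step 3: x = 2 * 1.57093e-04 cm = 3.14186e-04 cm
Step 4: Convert to um (1 cm = 1e4 um): x = 3.142 um


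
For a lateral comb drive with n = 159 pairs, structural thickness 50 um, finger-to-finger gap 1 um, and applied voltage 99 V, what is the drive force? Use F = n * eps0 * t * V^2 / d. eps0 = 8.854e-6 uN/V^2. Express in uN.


Step 1: Parameters: n=159, eps0=8.854e-6 uN/V^2, t=50 um, V=99 V, d=1 um
Step 2: V^2 = 9801
Step 3: F = 159 * 8.854e-6 * 50 * 9801 / 1
F = 689.886 uN


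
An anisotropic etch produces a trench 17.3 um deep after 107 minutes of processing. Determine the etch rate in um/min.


Step 1: Etch rate = depth / time
Step 2: rate = 17.3 / 107
rate = 0.162 um/min


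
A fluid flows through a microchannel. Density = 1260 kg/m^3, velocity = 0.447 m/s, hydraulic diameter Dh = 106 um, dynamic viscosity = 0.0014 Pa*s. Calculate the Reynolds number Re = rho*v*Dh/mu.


Step 1: Convert Dh to meters: Dh = 106e-6 m
Step 2: Re = rho * v * Dh / mu
Re = 1260 * 0.447 * 106e-6 / 0.0014
Re = 42.644


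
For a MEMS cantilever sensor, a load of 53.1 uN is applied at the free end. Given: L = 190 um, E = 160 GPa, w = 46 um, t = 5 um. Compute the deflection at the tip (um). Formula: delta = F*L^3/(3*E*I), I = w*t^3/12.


Step 1: Calculate the second moment of area.
I = w * t^3 / 12 = 46 * 5^3 / 12 = 479.1667 um^4
Step 2: Convert E to consistent units (1 GPa = 1000 uN/um^2).
E = 160 GPa = 160000 uN/um^2
Step 3: Calculate tip deflection.
delta = F * L^3 / (3 * E * I)
delta = 53.1 * 190^3 / (3 * 160000 * 479.1667)
delta = 1.5835 um


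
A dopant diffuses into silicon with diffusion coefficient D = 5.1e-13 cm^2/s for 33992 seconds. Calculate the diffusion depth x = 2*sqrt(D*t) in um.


Step 1: Compute D*t = 5.1e-13 * 33992 = 1.733592e-08 cm^2
Step 2: sqrt(D*t) = 1.31666e-04 cm
Step 3: x = 2 * 1.31666e-04 cm = 2.63332e-04 cm
Step 4: Convert to um (1 cm = 1e4 um): x = 2.633 um


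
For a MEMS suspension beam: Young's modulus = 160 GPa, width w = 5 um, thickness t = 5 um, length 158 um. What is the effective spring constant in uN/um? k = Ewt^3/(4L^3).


Step 1: Convert E to consistent units (1 GPa = 1000 uN/um^2).
E = 160 GPa = 160000 uN/um^2
Step 2: Compute t^3 = 5^3 = 125
Step 3: Compute L^3 = 158^3 = 3944312
Step 4: k = 160000 * 5 * 125 / (4 * 3944312)
k = 6.3382 uN/um


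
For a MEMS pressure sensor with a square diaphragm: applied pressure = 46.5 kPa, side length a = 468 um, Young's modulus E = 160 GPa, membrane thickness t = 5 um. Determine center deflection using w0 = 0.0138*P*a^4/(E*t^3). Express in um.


Step 1: Convert pressure to compatible units (E is in GPa, so P in GPa).
P = 46.5 kPa = 46.5e-6 GPa
Step 2: Compute numerator: 0.0138 * P * a^4.
a^4 = 468^4 = 47971512576
numerator = 0.0138 * 46.5e-6 * 47971512576 = 3.078332e+04
Step 3: Compute denominator: E * t^3 = 160 * 5^3 = 20000
Step 4: w0 = numerator / denominator = 3.078332e+04 / 20000 = 1.5392 um


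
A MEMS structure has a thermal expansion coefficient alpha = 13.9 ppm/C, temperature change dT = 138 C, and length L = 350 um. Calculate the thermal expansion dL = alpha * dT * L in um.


Step 1: Convert CTE: alpha = 13.9 ppm/C = 13.9e-6 /C
Step 2: dL = 13.9e-6 * 138 * 350
dL = 0.6714 um


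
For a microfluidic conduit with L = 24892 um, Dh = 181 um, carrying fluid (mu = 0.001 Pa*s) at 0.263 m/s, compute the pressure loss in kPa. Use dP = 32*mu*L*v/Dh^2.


Step 1: Convert to SI: L = 24892e-6 m, Dh = 181e-6 m
Step 2: dP = 32 * 0.001 * 24892e-6 * 0.263 / (181e-6)^2
Step 3: dP = 6394.53 Pa
Step 4: Convert to kPa: dP = 6.39 kPa


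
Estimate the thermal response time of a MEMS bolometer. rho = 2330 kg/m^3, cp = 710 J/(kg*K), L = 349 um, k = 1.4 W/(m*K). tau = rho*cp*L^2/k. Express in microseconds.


Step 1: Convert L to m: L = 349e-6 m
Step 2: L^2 = (349e-6)^2 = 1.21801e-07 m^2
Step 3: tau = 2330 * 710 * 1.21801e-07 / 1.4 = 1.4392528164e-01 s
Step 4: Convert to microseconds (multiply by 1e6).
tau = 143925.282 us


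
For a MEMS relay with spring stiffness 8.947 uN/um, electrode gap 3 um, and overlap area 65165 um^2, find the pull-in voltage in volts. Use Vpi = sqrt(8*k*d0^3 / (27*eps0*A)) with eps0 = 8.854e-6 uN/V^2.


Step 1: Compute numerator: 8 * k * d0^3 = 8 * 8.947 * 3^3 = 1932.552
Step 2: Compute denominator: 27 * eps0 * A = 27 * 8.854e-6 * 65165 = 15.578215
Step 3: Vpi = sqrt(1932.552 / 15.578215)
Vpi = 11.14 V


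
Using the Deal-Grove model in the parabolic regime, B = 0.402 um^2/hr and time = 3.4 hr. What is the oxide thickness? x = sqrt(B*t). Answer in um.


Step 1: Compute B*t = 0.402 * 3.4 = 1.3668
Step 2: x = sqrt(1.3668)
x = 1.169 um


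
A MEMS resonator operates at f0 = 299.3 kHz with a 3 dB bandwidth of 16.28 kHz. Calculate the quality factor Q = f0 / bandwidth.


Step 1: Q = f0 / bandwidth
Step 2: Q = 299.3 / 16.28
Q = 18.4


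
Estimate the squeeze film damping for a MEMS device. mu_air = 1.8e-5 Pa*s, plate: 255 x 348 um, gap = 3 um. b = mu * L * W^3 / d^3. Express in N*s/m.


Step 1: Convert to SI.
L = 255e-6 m, W = 348e-6 m, d = 3e-6 m
Step 2: W^3 = (348e-6)^3 = 4.21e-11 m^3
Step 3: d^3 = (3e-6)^3 = 2.70e-17 m^3
Step 4: b = 1.8e-5 * 255e-6 * 4.21e-11 / 2.70e-17
b = 7.16e-03 N*s/m


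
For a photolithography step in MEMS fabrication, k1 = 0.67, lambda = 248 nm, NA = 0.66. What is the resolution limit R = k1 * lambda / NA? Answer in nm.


Step 1: Identify values: k1 = 0.67, lambda = 248 nm, NA = 0.66
Step 2: R = k1 * lambda / NA
R = 0.67 * 248 / 0.66
R = 251.8 nm


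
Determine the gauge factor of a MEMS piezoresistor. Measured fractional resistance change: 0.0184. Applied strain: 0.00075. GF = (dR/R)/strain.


Step 1: Identify values.
dR/R = 0.0184, strain = 0.00075
Step 2: GF = (dR/R) / strain = 0.0184 / 0.00075
GF = 24.5


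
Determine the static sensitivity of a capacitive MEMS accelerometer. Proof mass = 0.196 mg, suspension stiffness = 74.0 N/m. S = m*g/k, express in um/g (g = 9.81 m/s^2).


Step 1: Convert mass: m = 0.196 mg = 1.96e-07 kg
Step 2: S = m * g / k = 1.96e-07 * 9.81 / 74.0
Step 3: S = 2.60e-08 m/g
Step 4: Convert to um/g: S = 0.026 um/g


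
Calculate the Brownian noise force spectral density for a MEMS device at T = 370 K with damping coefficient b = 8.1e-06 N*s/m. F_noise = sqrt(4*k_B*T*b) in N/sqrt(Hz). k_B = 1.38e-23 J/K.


Step 1: Compute 4 * k_B * T * b
= 4 * 1.38e-23 * 370 * 8.1e-06
= 1.6543e-25 N^2/Hz
Step 2: F_noise = sqrt(1.6543e-25)
F_noise = 4.07e-13 N/sqrt(Hz)


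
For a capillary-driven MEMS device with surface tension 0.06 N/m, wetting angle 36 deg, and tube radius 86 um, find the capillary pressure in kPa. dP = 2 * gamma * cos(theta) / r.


Step 1: cos(36 deg) = 0.809
Step 2: Convert r to m: r = 86e-6 m
Step 3: dP = 2 * 0.06 * 0.809 / 86e-6 = 1128.8 Pa
Step 4: Convert Pa to kPa (divide by 1000).
dP = 1.13 kPa


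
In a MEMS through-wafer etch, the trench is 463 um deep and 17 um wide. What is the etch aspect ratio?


Step 1: AR = depth / width
Step 2: AR = 463 / 17
AR = 27.2


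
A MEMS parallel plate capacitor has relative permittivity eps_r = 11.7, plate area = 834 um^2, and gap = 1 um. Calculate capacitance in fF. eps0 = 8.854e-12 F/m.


Step 1: Convert area to m^2: A = 834e-12 m^2
Step 2: Convert gap to m: d = 1e-6 m
Step 3: C = eps0 * eps_r * A / d
C = 8.854e-12 * 11.7 * 834e-12 / 1e-6
Step 4: Convert to fF (multiply by 1e15).
C = 86.4 fF


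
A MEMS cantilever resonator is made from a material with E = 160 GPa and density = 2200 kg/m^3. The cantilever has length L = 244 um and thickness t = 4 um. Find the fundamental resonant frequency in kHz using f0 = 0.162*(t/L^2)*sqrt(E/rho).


Step 1: Convert units to SI.
t_SI = 4e-6 m, L_SI = 244e-6 m
Step 2: Calculate sqrt(E/rho).
sqrt(160e9 / 2200) = 8528.03 m/s
Step 3: Compute f0.
f0 = 0.162 * 4e-6 / (244e-6)^2 * 8528.03 = 92820.5 Hz = 92.82 kHz


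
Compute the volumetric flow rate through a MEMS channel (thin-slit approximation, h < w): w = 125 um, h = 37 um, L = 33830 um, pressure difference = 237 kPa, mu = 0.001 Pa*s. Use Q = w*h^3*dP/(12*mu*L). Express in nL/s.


Step 1: Convert all dimensions to SI (meters).
w = 125e-6 m, h = 37e-6 m, L = 33830e-6 m, dP = 237e3 Pa
Step 2: Q = w * h^3 * dP / (12 * mu * L)
Q = 125e-6 * (37e-6)^3 * 237e3 / (12 * 0.001 * 33830e-6) = 3.69641128e-09 m^3/s
Step 3: Convert Q from m^3/s to nL/s (1 m^3 = 1e12 nL, so multiply by 1e12).
Q = 3696.411 nL/s


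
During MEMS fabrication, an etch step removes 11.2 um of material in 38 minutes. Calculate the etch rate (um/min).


Step 1: Etch rate = depth / time
Step 2: rate = 11.2 / 38
rate = 0.295 um/min


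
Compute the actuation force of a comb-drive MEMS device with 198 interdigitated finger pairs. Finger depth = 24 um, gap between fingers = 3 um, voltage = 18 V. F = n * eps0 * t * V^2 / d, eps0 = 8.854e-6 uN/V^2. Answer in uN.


Step 1: Parameters: n=198, eps0=8.854e-6 uN/V^2, t=24 um, V=18 V, d=3 um
Step 2: V^2 = 324
Step 3: F = 198 * 8.854e-6 * 24 * 324 / 3
F = 4.544 uN


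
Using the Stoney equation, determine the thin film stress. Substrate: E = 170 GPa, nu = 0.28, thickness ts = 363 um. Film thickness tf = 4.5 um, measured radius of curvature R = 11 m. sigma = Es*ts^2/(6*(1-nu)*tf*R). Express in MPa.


Step 1: Compute numerator: Es * ts^2 = 170 * 363^2 = 22400730 (GPa*um^2)
Step 2: Compute denominator (R in um): 6*(1-nu)*tf*R = 6*0.72*4.5*11e6 = 213840000.0 (um^2)
Step 3: sigma (GPa) = 22400730 / 213840000.0 = 1.04755e-01 GPa
Step 4: Convert to MPa (x1000): sigma = 104.8 MPa


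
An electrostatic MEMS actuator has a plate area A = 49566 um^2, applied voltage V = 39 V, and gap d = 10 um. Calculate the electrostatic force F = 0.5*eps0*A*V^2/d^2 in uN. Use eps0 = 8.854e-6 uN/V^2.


Step 1: Identify parameters.
eps0 = 8.854e-6 uN/V^2, A = 49566 um^2, V = 39 V, d = 10 um
Step 2: Compute V^2 = 39^2 = 1521
Step 3: Compute d^2 = 10^2 = 100
Step 4: F = 0.5 * 8.854e-6 * 49566 * 1521 / 100
F = 3.338 uN


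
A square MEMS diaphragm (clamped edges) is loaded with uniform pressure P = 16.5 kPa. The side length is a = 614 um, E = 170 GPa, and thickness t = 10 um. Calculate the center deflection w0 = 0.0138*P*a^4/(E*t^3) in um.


Step 1: Convert pressure to compatible units (E is in GPa, so P in GPa).
P = 16.5 kPa = 16.5e-6 GPa
Step 2: Compute numerator: 0.0138 * P * a^4.
a^4 = 614^4 = 142125984016
numerator = 0.0138 * 16.5e-6 * 142125984016 = 3.23621e+04
Step 3: Compute denominator: E * t^3 = 170 * 10^3 = 170000
Step 4: w0 = numerator / denominator = 3.23621e+04 / 170000 = 0.1904 um


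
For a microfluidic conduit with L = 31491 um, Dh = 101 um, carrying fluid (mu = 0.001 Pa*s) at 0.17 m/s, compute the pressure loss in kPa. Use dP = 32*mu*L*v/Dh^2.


Step 1: Convert to SI: L = 31491e-6 m, Dh = 101e-6 m
Step 2: dP = 32 * 0.001 * 31491e-6 * 0.17 / (101e-6)^2
Step 3: dP = 16793.55 Pa
Step 4: Convert to kPa: dP = 16.79 kPa


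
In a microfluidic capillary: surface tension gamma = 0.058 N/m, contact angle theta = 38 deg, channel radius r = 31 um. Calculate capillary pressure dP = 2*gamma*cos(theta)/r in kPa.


Step 1: cos(38 deg) = 0.788
Step 2: Convert r to m: r = 31e-6 m
Step 3: dP = 2 * 0.058 * 0.788 / 31e-6 = 2948.6 Pa
Step 4: Convert Pa to kPa (divide by 1000).
dP = 2.95 kPa


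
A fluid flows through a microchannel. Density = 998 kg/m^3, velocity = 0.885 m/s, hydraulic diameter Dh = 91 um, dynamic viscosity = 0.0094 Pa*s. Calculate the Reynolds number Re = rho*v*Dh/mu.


Step 1: Convert Dh to meters: Dh = 91e-6 m
Step 2: Re = rho * v * Dh / mu
Re = 998 * 0.885 * 91e-6 / 0.0094
Re = 8.55


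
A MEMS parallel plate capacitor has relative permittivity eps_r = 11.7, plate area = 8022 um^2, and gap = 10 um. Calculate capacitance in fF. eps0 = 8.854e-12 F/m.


Step 1: Convert area to m^2: A = 8022e-12 m^2
Step 2: Convert gap to m: d = 10e-6 m
Step 3: C = eps0 * eps_r * A / d
C = 8.854e-12 * 11.7 * 8022e-12 / 10e-6
Step 4: Convert to fF (multiply by 1e15).
C = 83.1 fF


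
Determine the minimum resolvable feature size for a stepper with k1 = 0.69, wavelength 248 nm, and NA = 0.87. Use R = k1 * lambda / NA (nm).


Step 1: Identify values: k1 = 0.69, lambda = 248 nm, NA = 0.87
Step 2: R = k1 * lambda / NA
R = 0.69 * 248 / 0.87
R = 196.7 nm


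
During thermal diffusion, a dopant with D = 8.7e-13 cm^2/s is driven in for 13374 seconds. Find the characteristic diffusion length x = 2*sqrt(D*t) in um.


Step 1: Compute D*t = 8.7e-13 * 13374 = 1.163538e-08 cm^2
Step 2: sqrt(D*t) = 1.07867e-04 cm
Step 3: x = 2 * 1.07867e-04 cm = 2.15734e-04 cm
Step 4: Convert to um (1 cm = 1e4 um): x = 2.157 um


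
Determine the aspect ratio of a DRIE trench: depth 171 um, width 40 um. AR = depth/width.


Step 1: AR = depth / width
Step 2: AR = 171 / 40
AR = 4.3


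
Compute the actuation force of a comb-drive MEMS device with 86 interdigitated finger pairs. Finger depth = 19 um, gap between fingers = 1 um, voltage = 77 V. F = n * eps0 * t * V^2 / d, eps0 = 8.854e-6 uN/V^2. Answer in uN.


Step 1: Parameters: n=86, eps0=8.854e-6 uN/V^2, t=19 um, V=77 V, d=1 um
Step 2: V^2 = 5929
Step 3: F = 86 * 8.854e-6 * 19 * 5929 / 1
F = 85.777 uN


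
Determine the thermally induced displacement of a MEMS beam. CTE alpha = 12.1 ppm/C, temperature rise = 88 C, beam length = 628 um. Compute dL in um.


Step 1: Convert CTE: alpha = 12.1 ppm/C = 12.1e-6 /C
Step 2: dL = 12.1e-6 * 88 * 628
dL = 0.6687 um


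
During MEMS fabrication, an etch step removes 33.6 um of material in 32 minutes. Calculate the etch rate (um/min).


Step 1: Etch rate = depth / time
Step 2: rate = 33.6 / 32
rate = 1.05 um/min


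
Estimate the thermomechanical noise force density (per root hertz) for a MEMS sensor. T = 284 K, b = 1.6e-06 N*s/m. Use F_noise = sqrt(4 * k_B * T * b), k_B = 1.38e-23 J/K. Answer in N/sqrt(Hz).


Step 1: Compute 4 * k_B * T * b
= 4 * 1.38e-23 * 284 * 1.6e-06
= 2.5083e-26 N^2/Hz
Step 2: F_noise = sqrt(2.5083e-26)
F_noise = 1.58e-13 N/sqrt(Hz)


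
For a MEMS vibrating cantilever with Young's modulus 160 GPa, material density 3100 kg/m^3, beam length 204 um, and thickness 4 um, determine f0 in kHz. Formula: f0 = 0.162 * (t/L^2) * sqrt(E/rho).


Step 1: Convert units to SI.
t_SI = 4e-6 m, L_SI = 204e-6 m
Step 2: Calculate sqrt(E/rho).
sqrt(160e9 / 3100) = 7184.21 m/s
Step 3: Compute f0.
f0 = 0.162 * 4e-6 / (204e-6)^2 * 7184.21 = 111864.9 Hz = 111.86 kHz


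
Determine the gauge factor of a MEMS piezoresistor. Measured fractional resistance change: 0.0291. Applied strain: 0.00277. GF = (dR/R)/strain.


Step 1: Identify values.
dR/R = 0.0291, strain = 0.00277
Step 2: GF = (dR/R) / strain = 0.0291 / 0.00277
GF = 10.5


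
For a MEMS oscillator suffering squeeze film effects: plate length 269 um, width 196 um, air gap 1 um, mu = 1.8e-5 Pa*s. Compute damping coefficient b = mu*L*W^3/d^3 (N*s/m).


Step 1: Convert to SI.
L = 269e-6 m, W = 196e-6 m, d = 1e-6 m
Step 2: W^3 = (196e-6)^3 = 7.53e-12 m^3
Step 3: d^3 = (1e-6)^3 = 1.00e-18 m^3
Step 4: b = 1.8e-5 * 269e-6 * 7.53e-12 / 1.00e-18
b = 3.65e-02 N*s/m


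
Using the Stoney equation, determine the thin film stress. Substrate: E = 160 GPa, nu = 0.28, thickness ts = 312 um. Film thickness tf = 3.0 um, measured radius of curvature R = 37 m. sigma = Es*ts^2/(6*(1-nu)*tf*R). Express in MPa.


Step 1: Compute numerator: Es * ts^2 = 160 * 312^2 = 15575040 (GPa*um^2)
Step 2: Compute denominator (R in um): 6*(1-nu)*tf*R = 6*0.72*3.0*37e6 = 479520000.0 (um^2)
Step 3: sigma (GPa) = 15575040 / 479520000.0 = 3.248e-02 GPa
Step 4: Convert to MPa (x1000): sigma = 32.5 MPa


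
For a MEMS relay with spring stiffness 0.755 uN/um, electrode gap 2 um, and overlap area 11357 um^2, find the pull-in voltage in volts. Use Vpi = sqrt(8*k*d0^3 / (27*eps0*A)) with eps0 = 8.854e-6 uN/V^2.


Step 1: Compute numerator: 8 * k * d0^3 = 8 * 0.755 * 2^3 = 48.32
Step 2: Compute denominator: 27 * eps0 * A = 27 * 8.854e-6 * 11357 = 2.714982
Step 3: Vpi = sqrt(48.32 / 2.714982)
Vpi = 4.22 V


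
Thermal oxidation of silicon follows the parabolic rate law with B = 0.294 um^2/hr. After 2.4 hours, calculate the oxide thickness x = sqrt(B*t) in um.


Step 1: Compute B*t = 0.294 * 2.4 = 0.7056
Step 2: x = sqrt(0.7056)
x = 0.84 um


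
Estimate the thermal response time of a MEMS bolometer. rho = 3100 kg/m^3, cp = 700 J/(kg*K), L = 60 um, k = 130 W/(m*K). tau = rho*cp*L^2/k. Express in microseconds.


Step 1: Convert L to m: L = 60e-6 m
Step 2: L^2 = (60e-6)^2 = 3.6e-09 m^2
Step 3: tau = 3100 * 700 * 3.6e-09 / 130 = 6.009231e-05 s
Step 4: Convert to microseconds (multiply by 1e6).
tau = 60.092 us


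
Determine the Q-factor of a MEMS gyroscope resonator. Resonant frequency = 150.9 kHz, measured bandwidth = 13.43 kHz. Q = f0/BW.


Step 1: Q = f0 / bandwidth
Step 2: Q = 150.9 / 13.43
Q = 11.2


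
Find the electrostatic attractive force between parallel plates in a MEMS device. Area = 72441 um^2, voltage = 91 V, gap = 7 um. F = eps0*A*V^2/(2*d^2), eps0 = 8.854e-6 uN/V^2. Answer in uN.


Step 1: Identify parameters.
eps0 = 8.854e-6 uN/V^2, A = 72441 um^2, V = 91 V, d = 7 um
Step 2: Compute V^2 = 91^2 = 8281
Step 3: Compute d^2 = 7^2 = 49
Step 4: F = 0.5 * 8.854e-6 * 72441 * 8281 / 49
F = 54.198 uN


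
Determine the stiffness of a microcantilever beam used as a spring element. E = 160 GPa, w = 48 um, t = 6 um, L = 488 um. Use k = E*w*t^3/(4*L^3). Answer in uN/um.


Step 1: Convert E to consistent units (1 GPa = 1000 uN/um^2).
E = 160 GPa = 160000 uN/um^2
Step 2: Compute t^3 = 6^3 = 216
Step 3: Compute L^3 = 488^3 = 116214272
Step 4: k = 160000 * 48 * 216 / (4 * 116214272)
k = 3.5686 uN/um


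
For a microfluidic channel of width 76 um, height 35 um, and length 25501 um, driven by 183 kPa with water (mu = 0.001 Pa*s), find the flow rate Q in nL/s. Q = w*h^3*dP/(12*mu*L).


Step 1: Convert all dimensions to SI (meters).
w = 76e-6 m, h = 35e-6 m, L = 25501e-6 m, dP = 183e3 Pa
Step 2: Q = w * h^3 * dP / (12 * mu * L)
Q = 76e-6 * (35e-6)^3 * 183e3 / (12 * 0.001 * 25501e-6) = 1.94863437e-09 m^3/s
Step 3: Convert Q from m^3/s to nL/s (1 m^3 = 1e12 nL, so multiply by 1e12).
Q = 1948.634 nL/s


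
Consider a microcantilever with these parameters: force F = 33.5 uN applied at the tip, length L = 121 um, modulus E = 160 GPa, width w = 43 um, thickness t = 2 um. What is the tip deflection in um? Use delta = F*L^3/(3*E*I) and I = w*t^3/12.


Step 1: Calculate the second moment of area.
I = w * t^3 / 12 = 43 * 2^3 / 12 = 28.6667 um^4
Step 2: Convert E to consistent units (1 GPa = 1000 uN/um^2).
E = 160 GPa = 160000 uN/um^2
Step 3: Calculate tip deflection.
delta = F * L^3 / (3 * E * I)
delta = 33.5 * 121^3 / (3 * 160000 * 28.6667)
delta = 4.313 um


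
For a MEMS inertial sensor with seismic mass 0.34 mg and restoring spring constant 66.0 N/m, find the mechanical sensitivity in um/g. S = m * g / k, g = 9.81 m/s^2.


Step 1: Convert mass: m = 0.34 mg = 3.40e-07 kg
Step 2: S = m * g / k = 3.40e-07 * 9.81 / 66.0
Step 3: S = 5.05e-08 m/g
Step 4: Convert to um/g: S = 0.051 um/g


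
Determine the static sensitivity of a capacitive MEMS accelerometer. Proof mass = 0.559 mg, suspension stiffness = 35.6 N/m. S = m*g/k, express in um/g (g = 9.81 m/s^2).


Step 1: Convert mass: m = 0.559 mg = 5.59e-07 kg
Step 2: S = m * g / k = 5.59e-07 * 9.81 / 35.6
Step 3: S = 1.54e-07 m/g
Step 4: Convert to um/g: S = 0.154 um/g


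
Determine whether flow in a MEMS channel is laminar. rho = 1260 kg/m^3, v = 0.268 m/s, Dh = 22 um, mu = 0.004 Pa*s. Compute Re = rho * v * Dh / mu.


Step 1: Convert Dh to meters: Dh = 22e-6 m
Step 2: Re = rho * v * Dh / mu
Re = 1260 * 0.268 * 22e-6 / 0.004
Re = 1.857
Since Re = 1.857 is below ~2300, the flow is laminar.


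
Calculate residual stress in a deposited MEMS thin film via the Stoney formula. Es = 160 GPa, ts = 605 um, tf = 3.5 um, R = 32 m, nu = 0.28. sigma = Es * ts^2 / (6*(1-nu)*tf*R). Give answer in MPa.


Step 1: Compute numerator: Es * ts^2 = 160 * 605^2 = 58564000 (GPa*um^2)
Step 2: Compute denominator (R in um): 6*(1-nu)*tf*R = 6*0.72*3.5*32e6 = 483840000.0 (um^2)
Step 3: sigma (GPa) = 58564000 / 483840000.0 = 1.2104e-01 GPa
Step 4: Convert to MPa (x1000): sigma = 121.0 MPa


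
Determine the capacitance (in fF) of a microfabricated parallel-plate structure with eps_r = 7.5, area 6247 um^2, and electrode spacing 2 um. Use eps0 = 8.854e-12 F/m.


Step 1: Convert area to m^2: A = 6247e-12 m^2
Step 2: Convert gap to m: d = 2e-6 m
Step 3: C = eps0 * eps_r * A / d
C = 8.854e-12 * 7.5 * 6247e-12 / 2e-6
Step 4: Convert to fF (multiply by 1e15).
C = 207.42 fF


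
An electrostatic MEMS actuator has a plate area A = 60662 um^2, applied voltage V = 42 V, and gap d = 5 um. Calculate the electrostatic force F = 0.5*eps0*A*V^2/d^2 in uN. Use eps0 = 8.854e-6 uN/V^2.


Step 1: Identify parameters.
eps0 = 8.854e-6 uN/V^2, A = 60662 um^2, V = 42 V, d = 5 um
Step 2: Compute V^2 = 42^2 = 1764
Step 3: Compute d^2 = 5^2 = 25
Step 4: F = 0.5 * 8.854e-6 * 60662 * 1764 / 25
F = 18.949 uN


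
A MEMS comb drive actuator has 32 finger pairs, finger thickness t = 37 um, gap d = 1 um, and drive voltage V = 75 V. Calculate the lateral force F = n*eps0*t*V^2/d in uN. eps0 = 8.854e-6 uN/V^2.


Step 1: Parameters: n=32, eps0=8.854e-6 uN/V^2, t=37 um, V=75 V, d=1 um
Step 2: V^2 = 5625
Step 3: F = 32 * 8.854e-6 * 37 * 5625 / 1
F = 58.968 uN


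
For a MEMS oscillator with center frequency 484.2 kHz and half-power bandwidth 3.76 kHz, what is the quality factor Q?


Step 1: Q = f0 / bandwidth
Step 2: Q = 484.2 / 3.76
Q = 128.8


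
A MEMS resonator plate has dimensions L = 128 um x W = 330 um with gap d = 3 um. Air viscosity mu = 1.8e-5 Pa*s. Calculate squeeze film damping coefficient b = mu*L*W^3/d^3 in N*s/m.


Step 1: Convert to SI.
L = 128e-6 m, W = 330e-6 m, d = 3e-6 m
Step 2: W^3 = (330e-6)^3 = 3.59e-11 m^3
Step 3: d^3 = (3e-6)^3 = 2.70e-17 m^3
Step 4: b = 1.8e-5 * 128e-6 * 3.59e-11 / 2.70e-17
b = 3.07e-03 N*s/m


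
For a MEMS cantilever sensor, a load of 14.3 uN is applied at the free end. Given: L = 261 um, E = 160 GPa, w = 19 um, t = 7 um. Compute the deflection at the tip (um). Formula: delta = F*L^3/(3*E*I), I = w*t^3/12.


Step 1: Calculate the second moment of area.
I = w * t^3 / 12 = 19 * 7^3 / 12 = 543.0833 um^4
Step 2: Convert E to consistent units (1 GPa = 1000 uN/um^2).
E = 160 GPa = 160000 uN/um^2
Step 3: Calculate tip deflection.
delta = F * L^3 / (3 * E * I)
delta = 14.3 * 261^3 / (3 * 160000 * 543.0833)
delta = 0.9753 um


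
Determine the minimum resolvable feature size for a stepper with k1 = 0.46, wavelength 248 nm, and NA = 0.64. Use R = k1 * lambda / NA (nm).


Step 1: Identify values: k1 = 0.46, lambda = 248 nm, NA = 0.64
Step 2: R = k1 * lambda / NA
R = 0.46 * 248 / 0.64
R = 178.3 nm


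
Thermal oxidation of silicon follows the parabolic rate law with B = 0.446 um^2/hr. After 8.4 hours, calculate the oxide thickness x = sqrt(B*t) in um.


Step 1: Compute B*t = 0.446 * 8.4 = 3.7464
Step 2: x = sqrt(3.7464)
x = 1.936 um


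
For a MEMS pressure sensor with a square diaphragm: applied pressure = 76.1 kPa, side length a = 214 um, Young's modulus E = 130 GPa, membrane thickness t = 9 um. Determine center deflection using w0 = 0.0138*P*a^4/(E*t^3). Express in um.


Step 1: Convert pressure to compatible units (E is in GPa, so P in GPa).
P = 76.1 kPa = 76.1e-6 GPa
Step 2: Compute numerator: 0.0138 * P * a^4.
a^4 = 214^4 = 2097273616
numerator = 0.0138 * 76.1e-6 * 2097273616 = 2.2025e+03
Step 3: Compute denominator: E * t^3 = 130 * 9^3 = 94770
Step 4: w0 = numerator / denominator = 2.2025e+03 / 94770 = 0.0232 um


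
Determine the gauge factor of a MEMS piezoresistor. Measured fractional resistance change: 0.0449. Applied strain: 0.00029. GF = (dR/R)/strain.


Step 1: Identify values.
dR/R = 0.0449, strain = 0.00029
Step 2: GF = (dR/R) / strain = 0.0449 / 0.00029
GF = 154.8


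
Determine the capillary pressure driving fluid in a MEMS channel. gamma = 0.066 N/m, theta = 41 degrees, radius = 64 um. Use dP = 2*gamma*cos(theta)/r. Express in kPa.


Step 1: cos(41 deg) = 0.7547
Step 2: Convert r to m: r = 64e-6 m
Step 3: dP = 2 * 0.066 * 0.7547 / 64e-6 = 1556.6 Pa
Step 4: Convert Pa to kPa (divide by 1000).
dP = 1.56 kPa


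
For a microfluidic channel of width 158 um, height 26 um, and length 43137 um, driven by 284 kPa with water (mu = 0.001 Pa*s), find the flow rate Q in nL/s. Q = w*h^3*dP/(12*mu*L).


Step 1: Convert all dimensions to SI (meters).
w = 158e-6 m, h = 26e-6 m, L = 43137e-6 m, dP = 284e3 Pa
Step 2: Q = w * h^3 * dP / (12 * mu * L)
Q = 158e-6 * (26e-6)^3 * 284e3 / (12 * 0.001 * 43137e-6) = 1.52357657e-09 m^3/s
Step 3: Convert Q from m^3/s to nL/s (1 m^3 = 1e12 nL, so multiply by 1e12).
Q = 1523.577 nL/s


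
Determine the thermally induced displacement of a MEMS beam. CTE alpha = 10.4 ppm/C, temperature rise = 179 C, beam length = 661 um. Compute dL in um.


Step 1: Convert CTE: alpha = 10.4 ppm/C = 10.4e-6 /C
Step 2: dL = 10.4e-6 * 179 * 661
dL = 1.2305 um


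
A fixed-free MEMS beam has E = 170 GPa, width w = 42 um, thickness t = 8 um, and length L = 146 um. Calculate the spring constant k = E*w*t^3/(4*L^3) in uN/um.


Step 1: Convert E to consistent units (1 GPa = 1000 uN/um^2).
E = 170 GPa = 170000 uN/um^2
Step 2: Compute t^3 = 8^3 = 512
Step 3: Compute L^3 = 146^3 = 3112136
Step 4: k = 170000 * 42 * 512 / (4 * 3112136)
k = 293.6633 uN/um


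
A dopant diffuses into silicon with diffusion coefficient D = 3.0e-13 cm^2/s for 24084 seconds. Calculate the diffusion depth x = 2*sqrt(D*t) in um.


Step 1: Compute D*t = 3.0e-13 * 24084 = 7.2252e-09 cm^2
Step 2: sqrt(D*t) = 8.5e-05 cm
Step 3: x = 2 * 8.5e-05 cm = 1.7e-04 cm
Step 4: Convert to um (1 cm = 1e4 um): x = 1.7 um


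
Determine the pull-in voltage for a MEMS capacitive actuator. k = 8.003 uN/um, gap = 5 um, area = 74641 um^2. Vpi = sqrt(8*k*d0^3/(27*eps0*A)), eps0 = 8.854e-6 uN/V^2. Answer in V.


Step 1: Compute numerator: 8 * k * d0^3 = 8 * 8.003 * 5^3 = 8003.0
Step 2: Compute denominator: 27 * eps0 * A = 27 * 8.854e-6 * 74641 = 17.843528
Step 3: Vpi = sqrt(8003.0 / 17.843528)
Vpi = 21.18 V


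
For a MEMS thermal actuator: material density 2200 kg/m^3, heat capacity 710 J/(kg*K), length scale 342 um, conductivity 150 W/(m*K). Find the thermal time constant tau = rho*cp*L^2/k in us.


Step 1: Convert L to m: L = 342e-6 m
Step 2: L^2 = (342e-6)^2 = 1.16964e-07 m^2
Step 3: tau = 2200 * 710 * 1.16964e-07 / 150 = 1.21798512e-03 s
Step 4: Convert to microseconds (multiply by 1e6).
tau = 1217.985 us


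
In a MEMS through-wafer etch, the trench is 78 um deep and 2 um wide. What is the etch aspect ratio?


Step 1: AR = depth / width
Step 2: AR = 78 / 2
AR = 39.0


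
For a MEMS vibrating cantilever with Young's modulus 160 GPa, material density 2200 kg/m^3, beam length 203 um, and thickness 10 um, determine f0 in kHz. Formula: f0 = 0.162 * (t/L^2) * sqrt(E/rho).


Step 1: Convert units to SI.
t_SI = 10e-6 m, L_SI = 203e-6 m
Step 2: Calculate sqrt(E/rho).
sqrt(160e9 / 2200) = 8528.03 m/s
Step 3: Compute f0.
f0 = 0.162 * 10e-6 / (203e-6)^2 * 8528.03 = 335252.2 Hz = 335.25 kHz


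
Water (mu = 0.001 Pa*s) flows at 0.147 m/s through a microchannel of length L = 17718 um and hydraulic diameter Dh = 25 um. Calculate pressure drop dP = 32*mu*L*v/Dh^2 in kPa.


Step 1: Convert to SI: L = 17718e-6 m, Dh = 25e-6 m
Step 2: dP = 32 * 0.001 * 17718e-6 * 0.147 / (25e-6)^2
Step 3: dP = 133352.76 Pa
Step 4: Convert to kPa: dP = 133.35 kPa


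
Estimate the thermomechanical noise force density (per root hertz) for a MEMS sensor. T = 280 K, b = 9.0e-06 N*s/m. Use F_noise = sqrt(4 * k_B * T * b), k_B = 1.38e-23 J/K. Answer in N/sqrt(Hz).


Step 1: Compute 4 * k_B * T * b
= 4 * 1.38e-23 * 280 * 9.0e-06
= 1.3910e-25 N^2/Hz
Step 2: F_noise = sqrt(1.3910e-25)
F_noise = 3.73e-13 N/sqrt(Hz)


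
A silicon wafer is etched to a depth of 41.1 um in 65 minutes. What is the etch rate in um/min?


Step 1: Etch rate = depth / time
Step 2: rate = 41.1 / 65
rate = 0.632 um/min


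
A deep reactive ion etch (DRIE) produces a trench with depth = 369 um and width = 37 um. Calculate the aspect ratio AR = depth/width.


Step 1: AR = depth / width
Step 2: AR = 369 / 37
AR = 10.0


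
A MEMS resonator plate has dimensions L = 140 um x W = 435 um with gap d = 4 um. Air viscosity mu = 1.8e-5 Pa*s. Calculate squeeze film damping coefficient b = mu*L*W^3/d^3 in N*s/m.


Step 1: Convert to SI.
L = 140e-6 m, W = 435e-6 m, d = 4e-6 m
Step 2: W^3 = (435e-6)^3 = 8.23e-11 m^3
Step 3: d^3 = (4e-6)^3 = 6.40e-17 m^3
Step 4: b = 1.8e-5 * 140e-6 * 8.23e-11 / 6.40e-17
b = 3.24e-03 N*s/m


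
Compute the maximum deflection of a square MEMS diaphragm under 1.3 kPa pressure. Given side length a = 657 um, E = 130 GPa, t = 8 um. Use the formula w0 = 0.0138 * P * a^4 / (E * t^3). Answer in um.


Step 1: Convert pressure to compatible units (E is in GPa, so P in GPa).
P = 1.3 kPa = 1.3e-6 GPa
Step 2: Compute numerator: 0.0138 * P * a^4.
a^4 = 657^4 = 186320859201
numerator = 0.0138 * 1.3e-6 * 186320859201 = 3.3426e+03
Step 3: Compute denominator: E * t^3 = 130 * 8^3 = 66560
Step 4: w0 = numerator / denominator = 3.3426e+03 / 66560 = 0.0502 um


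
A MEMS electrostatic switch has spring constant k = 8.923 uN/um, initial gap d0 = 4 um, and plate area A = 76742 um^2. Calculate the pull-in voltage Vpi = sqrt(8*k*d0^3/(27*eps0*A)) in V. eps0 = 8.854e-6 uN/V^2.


Step 1: Compute numerator: 8 * k * d0^3 = 8 * 8.923 * 4^3 = 4568.576
Step 2: Compute denominator: 27 * eps0 * A = 27 * 8.854e-6 * 76742 = 18.345789
Step 3: Vpi = sqrt(4568.576 / 18.345789)
Vpi = 15.78 V


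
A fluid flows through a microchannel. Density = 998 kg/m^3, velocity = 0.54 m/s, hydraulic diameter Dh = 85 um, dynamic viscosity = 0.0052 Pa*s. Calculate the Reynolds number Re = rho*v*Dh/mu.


Step 1: Convert Dh to meters: Dh = 85e-6 m
Step 2: Re = rho * v * Dh / mu
Re = 998 * 0.54 * 85e-6 / 0.0052
Re = 8.809


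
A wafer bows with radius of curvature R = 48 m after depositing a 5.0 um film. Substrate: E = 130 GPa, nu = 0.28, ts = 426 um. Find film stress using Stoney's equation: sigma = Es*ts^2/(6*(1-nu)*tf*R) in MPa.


Step 1: Compute numerator: Es * ts^2 = 130 * 426^2 = 23591880 (GPa*um^2)
Step 2: Compute denominator (R in um): 6*(1-nu)*tf*R = 6*0.72*5.0*48e6 = 1036800000.0 (um^2)
Step 3: sigma (GPa) = 23591880 / 1036800000.0 = 2.2755e-02 GPa
Step 4: Convert to MPa (x1000): sigma = 22.8 MPa


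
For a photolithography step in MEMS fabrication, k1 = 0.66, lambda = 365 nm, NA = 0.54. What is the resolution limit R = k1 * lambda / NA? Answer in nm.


Step 1: Identify values: k1 = 0.66, lambda = 365 nm, NA = 0.54
Step 2: R = k1 * lambda / NA
R = 0.66 * 365 / 0.54
R = 446.1 nm


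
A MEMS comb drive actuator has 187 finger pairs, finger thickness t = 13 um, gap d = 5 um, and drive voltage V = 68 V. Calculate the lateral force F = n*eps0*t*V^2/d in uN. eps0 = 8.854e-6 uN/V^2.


Step 1: Parameters: n=187, eps0=8.854e-6 uN/V^2, t=13 um, V=68 V, d=5 um
Step 2: V^2 = 4624
Step 3: F = 187 * 8.854e-6 * 13 * 4624 / 5
F = 19.905 uN


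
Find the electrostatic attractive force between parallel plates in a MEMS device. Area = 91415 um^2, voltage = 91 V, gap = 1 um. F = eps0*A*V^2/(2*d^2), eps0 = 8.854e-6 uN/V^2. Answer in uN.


Step 1: Identify parameters.
eps0 = 8.854e-6 uN/V^2, A = 91415 um^2, V = 91 V, d = 1 um
Step 2: Compute V^2 = 91^2 = 8281
Step 3: Compute d^2 = 1^2 = 1
Step 4: F = 0.5 * 8.854e-6 * 91415 * 8281 / 1
F = 3351.273 uN


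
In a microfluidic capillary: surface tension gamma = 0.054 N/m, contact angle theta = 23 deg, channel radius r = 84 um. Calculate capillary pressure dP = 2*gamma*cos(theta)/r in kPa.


Step 1: cos(23 deg) = 0.9205
Step 2: Convert r to m: r = 84e-6 m
Step 3: dP = 2 * 0.054 * 0.9205 / 84e-6 = 1183.5 Pa
Step 4: Convert Pa to kPa (divide by 1000).
dP = 1.18 kPa


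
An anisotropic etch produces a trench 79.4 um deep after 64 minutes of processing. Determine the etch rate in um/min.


Step 1: Etch rate = depth / time
Step 2: rate = 79.4 / 64
rate = 1.241 um/min


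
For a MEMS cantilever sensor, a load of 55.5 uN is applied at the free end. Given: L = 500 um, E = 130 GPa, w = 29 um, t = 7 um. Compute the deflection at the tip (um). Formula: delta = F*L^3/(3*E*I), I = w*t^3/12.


Step 1: Calculate the second moment of area.
I = w * t^3 / 12 = 29 * 7^3 / 12 = 828.9167 um^4
Step 2: Convert E to consistent units (1 GPa = 1000 uN/um^2).
E = 130 GPa = 130000 uN/um^2
Step 3: Calculate tip deflection.
delta = F * L^3 / (3 * E * I)
delta = 55.5 * 500^3 / (3 * 130000 * 828.9167)
delta = 21.4599 um
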